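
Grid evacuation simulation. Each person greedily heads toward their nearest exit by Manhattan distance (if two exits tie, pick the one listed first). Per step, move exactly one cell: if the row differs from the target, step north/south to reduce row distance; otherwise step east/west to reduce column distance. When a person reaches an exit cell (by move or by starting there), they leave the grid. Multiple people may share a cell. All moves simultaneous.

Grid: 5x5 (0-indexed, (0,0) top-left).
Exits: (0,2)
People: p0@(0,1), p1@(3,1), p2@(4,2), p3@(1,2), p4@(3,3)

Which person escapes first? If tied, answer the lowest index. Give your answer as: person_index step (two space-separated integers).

Answer: 0 1

Derivation:
Step 1: p0:(0,1)->(0,2)->EXIT | p1:(3,1)->(2,1) | p2:(4,2)->(3,2) | p3:(1,2)->(0,2)->EXIT | p4:(3,3)->(2,3)
Step 2: p0:escaped | p1:(2,1)->(1,1) | p2:(3,2)->(2,2) | p3:escaped | p4:(2,3)->(1,3)
Step 3: p0:escaped | p1:(1,1)->(0,1) | p2:(2,2)->(1,2) | p3:escaped | p4:(1,3)->(0,3)
Step 4: p0:escaped | p1:(0,1)->(0,2)->EXIT | p2:(1,2)->(0,2)->EXIT | p3:escaped | p4:(0,3)->(0,2)->EXIT
Exit steps: [1, 4, 4, 1, 4]
First to escape: p0 at step 1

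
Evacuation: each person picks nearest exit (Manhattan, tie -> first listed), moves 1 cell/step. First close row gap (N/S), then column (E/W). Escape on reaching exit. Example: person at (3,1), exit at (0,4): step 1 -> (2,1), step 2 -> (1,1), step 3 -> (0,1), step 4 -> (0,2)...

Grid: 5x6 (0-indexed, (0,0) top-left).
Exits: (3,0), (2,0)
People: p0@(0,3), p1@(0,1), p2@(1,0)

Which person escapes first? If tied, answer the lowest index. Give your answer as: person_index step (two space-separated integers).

Step 1: p0:(0,3)->(1,3) | p1:(0,1)->(1,1) | p2:(1,0)->(2,0)->EXIT
Step 2: p0:(1,3)->(2,3) | p1:(1,1)->(2,1) | p2:escaped
Step 3: p0:(2,3)->(2,2) | p1:(2,1)->(2,0)->EXIT | p2:escaped
Step 4: p0:(2,2)->(2,1) | p1:escaped | p2:escaped
Step 5: p0:(2,1)->(2,0)->EXIT | p1:escaped | p2:escaped
Exit steps: [5, 3, 1]
First to escape: p2 at step 1

Answer: 2 1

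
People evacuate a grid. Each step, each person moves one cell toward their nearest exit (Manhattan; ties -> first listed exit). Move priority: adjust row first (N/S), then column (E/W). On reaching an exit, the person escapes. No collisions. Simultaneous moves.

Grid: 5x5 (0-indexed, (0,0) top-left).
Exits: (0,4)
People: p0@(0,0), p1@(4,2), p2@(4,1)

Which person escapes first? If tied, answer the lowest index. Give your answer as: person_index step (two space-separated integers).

Step 1: p0:(0,0)->(0,1) | p1:(4,2)->(3,2) | p2:(4,1)->(3,1)
Step 2: p0:(0,1)->(0,2) | p1:(3,2)->(2,2) | p2:(3,1)->(2,1)
Step 3: p0:(0,2)->(0,3) | p1:(2,2)->(1,2) | p2:(2,1)->(1,1)
Step 4: p0:(0,3)->(0,4)->EXIT | p1:(1,2)->(0,2) | p2:(1,1)->(0,1)
Step 5: p0:escaped | p1:(0,2)->(0,3) | p2:(0,1)->(0,2)
Step 6: p0:escaped | p1:(0,3)->(0,4)->EXIT | p2:(0,2)->(0,3)
Step 7: p0:escaped | p1:escaped | p2:(0,3)->(0,4)->EXIT
Exit steps: [4, 6, 7]
First to escape: p0 at step 4

Answer: 0 4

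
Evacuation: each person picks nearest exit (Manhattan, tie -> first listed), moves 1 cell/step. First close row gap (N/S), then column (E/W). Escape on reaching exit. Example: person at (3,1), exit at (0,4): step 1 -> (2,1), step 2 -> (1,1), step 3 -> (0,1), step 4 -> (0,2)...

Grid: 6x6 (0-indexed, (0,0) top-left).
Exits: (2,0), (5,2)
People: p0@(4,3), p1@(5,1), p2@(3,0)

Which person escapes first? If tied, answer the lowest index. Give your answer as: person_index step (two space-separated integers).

Step 1: p0:(4,3)->(5,3) | p1:(5,1)->(5,2)->EXIT | p2:(3,0)->(2,0)->EXIT
Step 2: p0:(5,3)->(5,2)->EXIT | p1:escaped | p2:escaped
Exit steps: [2, 1, 1]
First to escape: p1 at step 1

Answer: 1 1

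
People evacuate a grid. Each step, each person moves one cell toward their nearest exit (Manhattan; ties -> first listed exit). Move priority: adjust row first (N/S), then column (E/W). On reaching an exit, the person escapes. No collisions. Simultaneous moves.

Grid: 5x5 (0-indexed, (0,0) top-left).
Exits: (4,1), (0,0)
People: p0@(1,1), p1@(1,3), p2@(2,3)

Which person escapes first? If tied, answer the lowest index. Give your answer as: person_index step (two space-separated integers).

Step 1: p0:(1,1)->(0,1) | p1:(1,3)->(0,3) | p2:(2,3)->(3,3)
Step 2: p0:(0,1)->(0,0)->EXIT | p1:(0,3)->(0,2) | p2:(3,3)->(4,3)
Step 3: p0:escaped | p1:(0,2)->(0,1) | p2:(4,3)->(4,2)
Step 4: p0:escaped | p1:(0,1)->(0,0)->EXIT | p2:(4,2)->(4,1)->EXIT
Exit steps: [2, 4, 4]
First to escape: p0 at step 2

Answer: 0 2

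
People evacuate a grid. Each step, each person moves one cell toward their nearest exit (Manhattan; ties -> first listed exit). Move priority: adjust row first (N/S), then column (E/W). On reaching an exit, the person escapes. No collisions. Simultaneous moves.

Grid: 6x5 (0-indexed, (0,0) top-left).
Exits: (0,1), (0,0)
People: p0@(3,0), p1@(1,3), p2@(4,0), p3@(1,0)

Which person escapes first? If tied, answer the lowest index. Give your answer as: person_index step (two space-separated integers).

Answer: 3 1

Derivation:
Step 1: p0:(3,0)->(2,0) | p1:(1,3)->(0,3) | p2:(4,0)->(3,0) | p3:(1,0)->(0,0)->EXIT
Step 2: p0:(2,0)->(1,0) | p1:(0,3)->(0,2) | p2:(3,0)->(2,0) | p3:escaped
Step 3: p0:(1,0)->(0,0)->EXIT | p1:(0,2)->(0,1)->EXIT | p2:(2,0)->(1,0) | p3:escaped
Step 4: p0:escaped | p1:escaped | p2:(1,0)->(0,0)->EXIT | p3:escaped
Exit steps: [3, 3, 4, 1]
First to escape: p3 at step 1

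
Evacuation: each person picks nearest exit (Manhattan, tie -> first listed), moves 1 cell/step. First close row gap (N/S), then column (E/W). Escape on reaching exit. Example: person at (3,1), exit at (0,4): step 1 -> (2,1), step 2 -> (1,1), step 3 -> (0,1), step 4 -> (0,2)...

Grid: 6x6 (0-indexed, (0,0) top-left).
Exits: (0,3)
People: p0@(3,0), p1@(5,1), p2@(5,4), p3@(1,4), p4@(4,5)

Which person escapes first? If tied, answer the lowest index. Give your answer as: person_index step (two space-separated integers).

Answer: 3 2

Derivation:
Step 1: p0:(3,0)->(2,0) | p1:(5,1)->(4,1) | p2:(5,4)->(4,4) | p3:(1,4)->(0,4) | p4:(4,5)->(3,5)
Step 2: p0:(2,0)->(1,0) | p1:(4,1)->(3,1) | p2:(4,4)->(3,4) | p3:(0,4)->(0,3)->EXIT | p4:(3,5)->(2,5)
Step 3: p0:(1,0)->(0,0) | p1:(3,1)->(2,1) | p2:(3,4)->(2,4) | p3:escaped | p4:(2,5)->(1,5)
Step 4: p0:(0,0)->(0,1) | p1:(2,1)->(1,1) | p2:(2,4)->(1,4) | p3:escaped | p4:(1,5)->(0,5)
Step 5: p0:(0,1)->(0,2) | p1:(1,1)->(0,1) | p2:(1,4)->(0,4) | p3:escaped | p4:(0,5)->(0,4)
Step 6: p0:(0,2)->(0,3)->EXIT | p1:(0,1)->(0,2) | p2:(0,4)->(0,3)->EXIT | p3:escaped | p4:(0,4)->(0,3)->EXIT
Step 7: p0:escaped | p1:(0,2)->(0,3)->EXIT | p2:escaped | p3:escaped | p4:escaped
Exit steps: [6, 7, 6, 2, 6]
First to escape: p3 at step 2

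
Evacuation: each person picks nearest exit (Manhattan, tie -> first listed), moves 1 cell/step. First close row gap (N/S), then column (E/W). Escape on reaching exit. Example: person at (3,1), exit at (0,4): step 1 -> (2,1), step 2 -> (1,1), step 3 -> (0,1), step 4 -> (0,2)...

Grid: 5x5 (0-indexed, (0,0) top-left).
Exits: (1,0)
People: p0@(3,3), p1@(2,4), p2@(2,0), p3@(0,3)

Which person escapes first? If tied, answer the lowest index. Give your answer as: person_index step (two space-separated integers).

Answer: 2 1

Derivation:
Step 1: p0:(3,3)->(2,3) | p1:(2,4)->(1,4) | p2:(2,0)->(1,0)->EXIT | p3:(0,3)->(1,3)
Step 2: p0:(2,3)->(1,3) | p1:(1,4)->(1,3) | p2:escaped | p3:(1,3)->(1,2)
Step 3: p0:(1,3)->(1,2) | p1:(1,3)->(1,2) | p2:escaped | p3:(1,2)->(1,1)
Step 4: p0:(1,2)->(1,1) | p1:(1,2)->(1,1) | p2:escaped | p3:(1,1)->(1,0)->EXIT
Step 5: p0:(1,1)->(1,0)->EXIT | p1:(1,1)->(1,0)->EXIT | p2:escaped | p3:escaped
Exit steps: [5, 5, 1, 4]
First to escape: p2 at step 1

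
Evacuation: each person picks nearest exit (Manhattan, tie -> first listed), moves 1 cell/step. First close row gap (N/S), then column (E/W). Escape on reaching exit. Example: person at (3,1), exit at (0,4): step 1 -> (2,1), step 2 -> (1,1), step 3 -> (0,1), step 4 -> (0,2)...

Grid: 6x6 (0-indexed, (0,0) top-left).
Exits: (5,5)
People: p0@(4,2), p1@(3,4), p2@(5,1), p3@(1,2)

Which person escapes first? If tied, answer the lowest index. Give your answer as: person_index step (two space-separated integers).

Answer: 1 3

Derivation:
Step 1: p0:(4,2)->(5,2) | p1:(3,4)->(4,4) | p2:(5,1)->(5,2) | p3:(1,2)->(2,2)
Step 2: p0:(5,2)->(5,3) | p1:(4,4)->(5,4) | p2:(5,2)->(5,3) | p3:(2,2)->(3,2)
Step 3: p0:(5,3)->(5,4) | p1:(5,4)->(5,5)->EXIT | p2:(5,3)->(5,4) | p3:(3,2)->(4,2)
Step 4: p0:(5,4)->(5,5)->EXIT | p1:escaped | p2:(5,4)->(5,5)->EXIT | p3:(4,2)->(5,2)
Step 5: p0:escaped | p1:escaped | p2:escaped | p3:(5,2)->(5,3)
Step 6: p0:escaped | p1:escaped | p2:escaped | p3:(5,3)->(5,4)
Step 7: p0:escaped | p1:escaped | p2:escaped | p3:(5,4)->(5,5)->EXIT
Exit steps: [4, 3, 4, 7]
First to escape: p1 at step 3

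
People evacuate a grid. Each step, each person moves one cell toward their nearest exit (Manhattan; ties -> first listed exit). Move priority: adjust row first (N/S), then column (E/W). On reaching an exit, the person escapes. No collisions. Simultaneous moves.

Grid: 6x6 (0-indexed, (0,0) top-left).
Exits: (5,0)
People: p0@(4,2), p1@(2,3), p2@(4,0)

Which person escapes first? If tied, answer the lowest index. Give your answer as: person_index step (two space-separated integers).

Answer: 2 1

Derivation:
Step 1: p0:(4,2)->(5,2) | p1:(2,3)->(3,3) | p2:(4,0)->(5,0)->EXIT
Step 2: p0:(5,2)->(5,1) | p1:(3,3)->(4,3) | p2:escaped
Step 3: p0:(5,1)->(5,0)->EXIT | p1:(4,3)->(5,3) | p2:escaped
Step 4: p0:escaped | p1:(5,3)->(5,2) | p2:escaped
Step 5: p0:escaped | p1:(5,2)->(5,1) | p2:escaped
Step 6: p0:escaped | p1:(5,1)->(5,0)->EXIT | p2:escaped
Exit steps: [3, 6, 1]
First to escape: p2 at step 1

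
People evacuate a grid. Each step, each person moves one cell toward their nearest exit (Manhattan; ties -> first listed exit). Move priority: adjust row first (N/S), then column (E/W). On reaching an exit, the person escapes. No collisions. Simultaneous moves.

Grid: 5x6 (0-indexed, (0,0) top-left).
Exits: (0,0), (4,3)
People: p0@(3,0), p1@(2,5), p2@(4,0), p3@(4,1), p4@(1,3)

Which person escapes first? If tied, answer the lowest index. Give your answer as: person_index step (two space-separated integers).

Step 1: p0:(3,0)->(2,0) | p1:(2,5)->(3,5) | p2:(4,0)->(4,1) | p3:(4,1)->(4,2) | p4:(1,3)->(2,3)
Step 2: p0:(2,0)->(1,0) | p1:(3,5)->(4,5) | p2:(4,1)->(4,2) | p3:(4,2)->(4,3)->EXIT | p4:(2,3)->(3,3)
Step 3: p0:(1,0)->(0,0)->EXIT | p1:(4,5)->(4,4) | p2:(4,2)->(4,3)->EXIT | p3:escaped | p4:(3,3)->(4,3)->EXIT
Step 4: p0:escaped | p1:(4,4)->(4,3)->EXIT | p2:escaped | p3:escaped | p4:escaped
Exit steps: [3, 4, 3, 2, 3]
First to escape: p3 at step 2

Answer: 3 2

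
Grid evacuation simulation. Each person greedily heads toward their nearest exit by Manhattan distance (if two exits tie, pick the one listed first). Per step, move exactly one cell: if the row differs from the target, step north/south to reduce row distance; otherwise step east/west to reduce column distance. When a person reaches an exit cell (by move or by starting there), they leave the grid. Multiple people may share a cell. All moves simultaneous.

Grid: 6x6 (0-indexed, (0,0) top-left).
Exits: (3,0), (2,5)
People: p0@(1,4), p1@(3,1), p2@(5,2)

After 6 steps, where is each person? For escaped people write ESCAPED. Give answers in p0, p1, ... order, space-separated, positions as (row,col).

Step 1: p0:(1,4)->(2,4) | p1:(3,1)->(3,0)->EXIT | p2:(5,2)->(4,2)
Step 2: p0:(2,4)->(2,5)->EXIT | p1:escaped | p2:(4,2)->(3,2)
Step 3: p0:escaped | p1:escaped | p2:(3,2)->(3,1)
Step 4: p0:escaped | p1:escaped | p2:(3,1)->(3,0)->EXIT

ESCAPED ESCAPED ESCAPED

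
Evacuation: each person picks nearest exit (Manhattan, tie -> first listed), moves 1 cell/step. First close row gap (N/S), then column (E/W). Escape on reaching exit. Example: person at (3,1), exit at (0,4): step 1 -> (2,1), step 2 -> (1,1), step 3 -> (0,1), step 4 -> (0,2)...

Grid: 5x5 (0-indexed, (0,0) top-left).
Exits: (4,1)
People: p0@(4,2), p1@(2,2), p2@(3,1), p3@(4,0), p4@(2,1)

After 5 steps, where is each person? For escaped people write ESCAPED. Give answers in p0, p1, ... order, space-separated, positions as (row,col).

Step 1: p0:(4,2)->(4,1)->EXIT | p1:(2,2)->(3,2) | p2:(3,1)->(4,1)->EXIT | p3:(4,0)->(4,1)->EXIT | p4:(2,1)->(3,1)
Step 2: p0:escaped | p1:(3,2)->(4,2) | p2:escaped | p3:escaped | p4:(3,1)->(4,1)->EXIT
Step 3: p0:escaped | p1:(4,2)->(4,1)->EXIT | p2:escaped | p3:escaped | p4:escaped

ESCAPED ESCAPED ESCAPED ESCAPED ESCAPED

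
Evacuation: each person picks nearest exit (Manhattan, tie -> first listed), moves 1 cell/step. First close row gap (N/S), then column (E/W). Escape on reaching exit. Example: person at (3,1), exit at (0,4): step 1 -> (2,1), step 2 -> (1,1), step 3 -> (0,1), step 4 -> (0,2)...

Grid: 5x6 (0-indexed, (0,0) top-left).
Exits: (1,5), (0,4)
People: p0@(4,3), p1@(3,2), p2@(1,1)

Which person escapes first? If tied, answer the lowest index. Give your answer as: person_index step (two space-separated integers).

Step 1: p0:(4,3)->(3,3) | p1:(3,2)->(2,2) | p2:(1,1)->(1,2)
Step 2: p0:(3,3)->(2,3) | p1:(2,2)->(1,2) | p2:(1,2)->(1,3)
Step 3: p0:(2,3)->(1,3) | p1:(1,2)->(1,3) | p2:(1,3)->(1,4)
Step 4: p0:(1,3)->(1,4) | p1:(1,3)->(1,4) | p2:(1,4)->(1,5)->EXIT
Step 5: p0:(1,4)->(1,5)->EXIT | p1:(1,4)->(1,5)->EXIT | p2:escaped
Exit steps: [5, 5, 4]
First to escape: p2 at step 4

Answer: 2 4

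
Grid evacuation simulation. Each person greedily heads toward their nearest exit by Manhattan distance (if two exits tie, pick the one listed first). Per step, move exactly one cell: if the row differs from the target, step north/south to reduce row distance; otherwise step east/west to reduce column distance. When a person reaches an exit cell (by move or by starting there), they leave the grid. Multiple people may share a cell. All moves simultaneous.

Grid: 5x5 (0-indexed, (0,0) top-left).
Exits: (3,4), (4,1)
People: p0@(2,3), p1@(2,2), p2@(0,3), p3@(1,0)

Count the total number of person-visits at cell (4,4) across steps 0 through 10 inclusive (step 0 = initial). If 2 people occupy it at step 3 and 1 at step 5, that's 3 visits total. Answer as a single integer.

Answer: 0

Derivation:
Step 0: p0@(2,3) p1@(2,2) p2@(0,3) p3@(1,0) -> at (4,4): 0 [-], cum=0
Step 1: p0@(3,3) p1@(3,2) p2@(1,3) p3@(2,0) -> at (4,4): 0 [-], cum=0
Step 2: p0@ESC p1@(3,3) p2@(2,3) p3@(3,0) -> at (4,4): 0 [-], cum=0
Step 3: p0@ESC p1@ESC p2@(3,3) p3@(4,0) -> at (4,4): 0 [-], cum=0
Step 4: p0@ESC p1@ESC p2@ESC p3@ESC -> at (4,4): 0 [-], cum=0
Total visits = 0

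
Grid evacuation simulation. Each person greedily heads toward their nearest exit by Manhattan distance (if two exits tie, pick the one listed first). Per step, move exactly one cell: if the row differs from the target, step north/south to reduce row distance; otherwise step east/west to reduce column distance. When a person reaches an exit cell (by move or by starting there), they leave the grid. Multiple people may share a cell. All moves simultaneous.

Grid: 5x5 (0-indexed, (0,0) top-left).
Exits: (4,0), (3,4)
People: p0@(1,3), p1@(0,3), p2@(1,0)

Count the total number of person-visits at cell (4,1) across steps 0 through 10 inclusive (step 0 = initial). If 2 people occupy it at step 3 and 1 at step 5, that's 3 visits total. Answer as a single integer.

Step 0: p0@(1,3) p1@(0,3) p2@(1,0) -> at (4,1): 0 [-], cum=0
Step 1: p0@(2,3) p1@(1,3) p2@(2,0) -> at (4,1): 0 [-], cum=0
Step 2: p0@(3,3) p1@(2,3) p2@(3,0) -> at (4,1): 0 [-], cum=0
Step 3: p0@ESC p1@(3,3) p2@ESC -> at (4,1): 0 [-], cum=0
Step 4: p0@ESC p1@ESC p2@ESC -> at (4,1): 0 [-], cum=0
Total visits = 0

Answer: 0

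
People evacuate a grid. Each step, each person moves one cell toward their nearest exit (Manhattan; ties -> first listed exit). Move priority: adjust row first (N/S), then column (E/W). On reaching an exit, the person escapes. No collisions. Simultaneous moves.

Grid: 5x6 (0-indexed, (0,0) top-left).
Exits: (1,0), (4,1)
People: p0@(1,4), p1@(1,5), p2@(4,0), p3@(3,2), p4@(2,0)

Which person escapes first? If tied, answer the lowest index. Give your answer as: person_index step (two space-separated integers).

Answer: 2 1

Derivation:
Step 1: p0:(1,4)->(1,3) | p1:(1,5)->(1,4) | p2:(4,0)->(4,1)->EXIT | p3:(3,2)->(4,2) | p4:(2,0)->(1,0)->EXIT
Step 2: p0:(1,3)->(1,2) | p1:(1,4)->(1,3) | p2:escaped | p3:(4,2)->(4,1)->EXIT | p4:escaped
Step 3: p0:(1,2)->(1,1) | p1:(1,3)->(1,2) | p2:escaped | p3:escaped | p4:escaped
Step 4: p0:(1,1)->(1,0)->EXIT | p1:(1,2)->(1,1) | p2:escaped | p3:escaped | p4:escaped
Step 5: p0:escaped | p1:(1,1)->(1,0)->EXIT | p2:escaped | p3:escaped | p4:escaped
Exit steps: [4, 5, 1, 2, 1]
First to escape: p2 at step 1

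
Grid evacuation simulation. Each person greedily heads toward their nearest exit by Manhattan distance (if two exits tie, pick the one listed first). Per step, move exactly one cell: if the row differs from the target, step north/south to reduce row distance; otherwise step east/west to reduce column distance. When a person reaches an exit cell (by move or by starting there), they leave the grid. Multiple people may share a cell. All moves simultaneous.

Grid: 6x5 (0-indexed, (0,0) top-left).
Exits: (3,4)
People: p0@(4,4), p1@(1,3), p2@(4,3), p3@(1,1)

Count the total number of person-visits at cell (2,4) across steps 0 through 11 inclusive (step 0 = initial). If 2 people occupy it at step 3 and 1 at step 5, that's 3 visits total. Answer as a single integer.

Answer: 0

Derivation:
Step 0: p0@(4,4) p1@(1,3) p2@(4,3) p3@(1,1) -> at (2,4): 0 [-], cum=0
Step 1: p0@ESC p1@(2,3) p2@(3,3) p3@(2,1) -> at (2,4): 0 [-], cum=0
Step 2: p0@ESC p1@(3,3) p2@ESC p3@(3,1) -> at (2,4): 0 [-], cum=0
Step 3: p0@ESC p1@ESC p2@ESC p3@(3,2) -> at (2,4): 0 [-], cum=0
Step 4: p0@ESC p1@ESC p2@ESC p3@(3,3) -> at (2,4): 0 [-], cum=0
Step 5: p0@ESC p1@ESC p2@ESC p3@ESC -> at (2,4): 0 [-], cum=0
Total visits = 0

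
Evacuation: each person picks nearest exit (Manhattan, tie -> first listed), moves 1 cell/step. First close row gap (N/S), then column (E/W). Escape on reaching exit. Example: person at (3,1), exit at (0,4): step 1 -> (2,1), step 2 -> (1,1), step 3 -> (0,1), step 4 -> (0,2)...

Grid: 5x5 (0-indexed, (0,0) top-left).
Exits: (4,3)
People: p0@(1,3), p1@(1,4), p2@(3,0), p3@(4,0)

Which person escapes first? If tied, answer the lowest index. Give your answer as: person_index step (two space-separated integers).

Step 1: p0:(1,3)->(2,3) | p1:(1,4)->(2,4) | p2:(3,0)->(4,0) | p3:(4,0)->(4,1)
Step 2: p0:(2,3)->(3,3) | p1:(2,4)->(3,4) | p2:(4,0)->(4,1) | p3:(4,1)->(4,2)
Step 3: p0:(3,3)->(4,3)->EXIT | p1:(3,4)->(4,4) | p2:(4,1)->(4,2) | p3:(4,2)->(4,3)->EXIT
Step 4: p0:escaped | p1:(4,4)->(4,3)->EXIT | p2:(4,2)->(4,3)->EXIT | p3:escaped
Exit steps: [3, 4, 4, 3]
First to escape: p0 at step 3

Answer: 0 3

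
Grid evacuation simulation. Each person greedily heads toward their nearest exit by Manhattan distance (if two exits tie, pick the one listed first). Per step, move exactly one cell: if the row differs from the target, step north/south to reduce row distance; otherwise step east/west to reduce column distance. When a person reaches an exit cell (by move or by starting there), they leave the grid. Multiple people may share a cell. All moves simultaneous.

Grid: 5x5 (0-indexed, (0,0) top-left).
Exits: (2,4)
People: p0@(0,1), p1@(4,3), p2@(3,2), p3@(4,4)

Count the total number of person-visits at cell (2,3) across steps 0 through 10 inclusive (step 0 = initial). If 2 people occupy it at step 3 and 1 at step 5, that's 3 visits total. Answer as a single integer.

Answer: 3

Derivation:
Step 0: p0@(0,1) p1@(4,3) p2@(3,2) p3@(4,4) -> at (2,3): 0 [-], cum=0
Step 1: p0@(1,1) p1@(3,3) p2@(2,2) p3@(3,4) -> at (2,3): 0 [-], cum=0
Step 2: p0@(2,1) p1@(2,3) p2@(2,3) p3@ESC -> at (2,3): 2 [p1,p2], cum=2
Step 3: p0@(2,2) p1@ESC p2@ESC p3@ESC -> at (2,3): 0 [-], cum=2
Step 4: p0@(2,3) p1@ESC p2@ESC p3@ESC -> at (2,3): 1 [p0], cum=3
Step 5: p0@ESC p1@ESC p2@ESC p3@ESC -> at (2,3): 0 [-], cum=3
Total visits = 3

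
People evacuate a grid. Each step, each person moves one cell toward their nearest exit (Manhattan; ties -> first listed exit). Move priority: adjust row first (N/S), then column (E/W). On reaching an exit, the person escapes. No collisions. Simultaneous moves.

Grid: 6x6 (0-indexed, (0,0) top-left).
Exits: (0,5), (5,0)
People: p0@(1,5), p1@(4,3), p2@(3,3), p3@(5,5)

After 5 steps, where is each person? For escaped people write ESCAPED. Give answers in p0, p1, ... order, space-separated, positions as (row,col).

Step 1: p0:(1,5)->(0,5)->EXIT | p1:(4,3)->(5,3) | p2:(3,3)->(2,3) | p3:(5,5)->(4,5)
Step 2: p0:escaped | p1:(5,3)->(5,2) | p2:(2,3)->(1,3) | p3:(4,5)->(3,5)
Step 3: p0:escaped | p1:(5,2)->(5,1) | p2:(1,3)->(0,3) | p3:(3,5)->(2,5)
Step 4: p0:escaped | p1:(5,1)->(5,0)->EXIT | p2:(0,3)->(0,4) | p3:(2,5)->(1,5)
Step 5: p0:escaped | p1:escaped | p2:(0,4)->(0,5)->EXIT | p3:(1,5)->(0,5)->EXIT

ESCAPED ESCAPED ESCAPED ESCAPED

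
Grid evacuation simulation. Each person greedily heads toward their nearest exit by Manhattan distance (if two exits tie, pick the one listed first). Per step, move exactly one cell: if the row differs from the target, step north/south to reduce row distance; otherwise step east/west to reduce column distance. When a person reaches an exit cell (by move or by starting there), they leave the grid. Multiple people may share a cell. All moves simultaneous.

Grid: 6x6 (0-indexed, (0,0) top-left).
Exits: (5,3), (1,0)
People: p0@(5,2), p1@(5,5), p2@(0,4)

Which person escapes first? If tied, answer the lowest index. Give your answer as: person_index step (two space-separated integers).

Answer: 0 1

Derivation:
Step 1: p0:(5,2)->(5,3)->EXIT | p1:(5,5)->(5,4) | p2:(0,4)->(1,4)
Step 2: p0:escaped | p1:(5,4)->(5,3)->EXIT | p2:(1,4)->(1,3)
Step 3: p0:escaped | p1:escaped | p2:(1,3)->(1,2)
Step 4: p0:escaped | p1:escaped | p2:(1,2)->(1,1)
Step 5: p0:escaped | p1:escaped | p2:(1,1)->(1,0)->EXIT
Exit steps: [1, 2, 5]
First to escape: p0 at step 1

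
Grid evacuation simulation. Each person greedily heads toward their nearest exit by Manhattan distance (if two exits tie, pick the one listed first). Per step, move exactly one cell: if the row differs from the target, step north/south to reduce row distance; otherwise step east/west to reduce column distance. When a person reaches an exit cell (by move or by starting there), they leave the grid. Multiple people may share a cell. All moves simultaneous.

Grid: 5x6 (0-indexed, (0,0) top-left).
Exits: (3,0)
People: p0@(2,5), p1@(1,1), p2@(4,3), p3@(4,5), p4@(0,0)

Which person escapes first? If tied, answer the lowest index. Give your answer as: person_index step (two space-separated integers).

Answer: 1 3

Derivation:
Step 1: p0:(2,5)->(3,5) | p1:(1,1)->(2,1) | p2:(4,3)->(3,3) | p3:(4,5)->(3,5) | p4:(0,0)->(1,0)
Step 2: p0:(3,5)->(3,4) | p1:(2,1)->(3,1) | p2:(3,3)->(3,2) | p3:(3,5)->(3,4) | p4:(1,0)->(2,0)
Step 3: p0:(3,4)->(3,3) | p1:(3,1)->(3,0)->EXIT | p2:(3,2)->(3,1) | p3:(3,4)->(3,3) | p4:(2,0)->(3,0)->EXIT
Step 4: p0:(3,3)->(3,2) | p1:escaped | p2:(3,1)->(3,0)->EXIT | p3:(3,3)->(3,2) | p4:escaped
Step 5: p0:(3,2)->(3,1) | p1:escaped | p2:escaped | p3:(3,2)->(3,1) | p4:escaped
Step 6: p0:(3,1)->(3,0)->EXIT | p1:escaped | p2:escaped | p3:(3,1)->(3,0)->EXIT | p4:escaped
Exit steps: [6, 3, 4, 6, 3]
First to escape: p1 at step 3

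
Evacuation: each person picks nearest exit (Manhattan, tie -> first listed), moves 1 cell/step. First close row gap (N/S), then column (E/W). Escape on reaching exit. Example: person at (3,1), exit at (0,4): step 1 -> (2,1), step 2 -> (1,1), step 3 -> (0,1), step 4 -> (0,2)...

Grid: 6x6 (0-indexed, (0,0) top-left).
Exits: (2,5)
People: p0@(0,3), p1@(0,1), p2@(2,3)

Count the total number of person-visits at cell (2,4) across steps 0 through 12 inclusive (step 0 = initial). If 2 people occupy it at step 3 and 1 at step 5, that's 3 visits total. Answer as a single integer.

Step 0: p0@(0,3) p1@(0,1) p2@(2,3) -> at (2,4): 0 [-], cum=0
Step 1: p0@(1,3) p1@(1,1) p2@(2,4) -> at (2,4): 1 [p2], cum=1
Step 2: p0@(2,3) p1@(2,1) p2@ESC -> at (2,4): 0 [-], cum=1
Step 3: p0@(2,4) p1@(2,2) p2@ESC -> at (2,4): 1 [p0], cum=2
Step 4: p0@ESC p1@(2,3) p2@ESC -> at (2,4): 0 [-], cum=2
Step 5: p0@ESC p1@(2,4) p2@ESC -> at (2,4): 1 [p1], cum=3
Step 6: p0@ESC p1@ESC p2@ESC -> at (2,4): 0 [-], cum=3
Total visits = 3

Answer: 3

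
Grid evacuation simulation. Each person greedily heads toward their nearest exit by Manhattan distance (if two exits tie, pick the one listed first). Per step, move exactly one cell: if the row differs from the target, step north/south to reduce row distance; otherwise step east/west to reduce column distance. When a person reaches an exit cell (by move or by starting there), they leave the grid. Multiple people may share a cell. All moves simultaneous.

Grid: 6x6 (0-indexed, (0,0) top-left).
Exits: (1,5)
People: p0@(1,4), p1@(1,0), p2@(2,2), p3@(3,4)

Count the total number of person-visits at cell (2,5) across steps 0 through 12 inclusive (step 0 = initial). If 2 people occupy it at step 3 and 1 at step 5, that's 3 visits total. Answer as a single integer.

Step 0: p0@(1,4) p1@(1,0) p2@(2,2) p3@(3,4) -> at (2,5): 0 [-], cum=0
Step 1: p0@ESC p1@(1,1) p2@(1,2) p3@(2,4) -> at (2,5): 0 [-], cum=0
Step 2: p0@ESC p1@(1,2) p2@(1,3) p3@(1,4) -> at (2,5): 0 [-], cum=0
Step 3: p0@ESC p1@(1,3) p2@(1,4) p3@ESC -> at (2,5): 0 [-], cum=0
Step 4: p0@ESC p1@(1,4) p2@ESC p3@ESC -> at (2,5): 0 [-], cum=0
Step 5: p0@ESC p1@ESC p2@ESC p3@ESC -> at (2,5): 0 [-], cum=0
Total visits = 0

Answer: 0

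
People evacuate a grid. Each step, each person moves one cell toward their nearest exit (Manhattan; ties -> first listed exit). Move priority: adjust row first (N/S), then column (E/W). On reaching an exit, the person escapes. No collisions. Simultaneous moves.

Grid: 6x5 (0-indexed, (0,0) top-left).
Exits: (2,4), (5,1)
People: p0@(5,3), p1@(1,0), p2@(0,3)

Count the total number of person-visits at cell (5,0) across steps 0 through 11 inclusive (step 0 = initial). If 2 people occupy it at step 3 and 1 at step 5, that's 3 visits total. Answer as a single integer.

Step 0: p0@(5,3) p1@(1,0) p2@(0,3) -> at (5,0): 0 [-], cum=0
Step 1: p0@(5,2) p1@(2,0) p2@(1,3) -> at (5,0): 0 [-], cum=0
Step 2: p0@ESC p1@(2,1) p2@(2,3) -> at (5,0): 0 [-], cum=0
Step 3: p0@ESC p1@(2,2) p2@ESC -> at (5,0): 0 [-], cum=0
Step 4: p0@ESC p1@(2,3) p2@ESC -> at (5,0): 0 [-], cum=0
Step 5: p0@ESC p1@ESC p2@ESC -> at (5,0): 0 [-], cum=0
Total visits = 0

Answer: 0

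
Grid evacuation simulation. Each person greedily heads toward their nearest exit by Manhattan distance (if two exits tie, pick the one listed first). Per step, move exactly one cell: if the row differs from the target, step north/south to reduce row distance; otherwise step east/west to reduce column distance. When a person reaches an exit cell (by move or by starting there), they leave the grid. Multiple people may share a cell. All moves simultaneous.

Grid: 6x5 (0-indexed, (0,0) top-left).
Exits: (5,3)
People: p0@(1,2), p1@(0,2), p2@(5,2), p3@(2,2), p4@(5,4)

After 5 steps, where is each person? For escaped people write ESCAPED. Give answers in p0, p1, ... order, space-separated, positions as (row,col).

Step 1: p0:(1,2)->(2,2) | p1:(0,2)->(1,2) | p2:(5,2)->(5,3)->EXIT | p3:(2,2)->(3,2) | p4:(5,4)->(5,3)->EXIT
Step 2: p0:(2,2)->(3,2) | p1:(1,2)->(2,2) | p2:escaped | p3:(3,2)->(4,2) | p4:escaped
Step 3: p0:(3,2)->(4,2) | p1:(2,2)->(3,2) | p2:escaped | p3:(4,2)->(5,2) | p4:escaped
Step 4: p0:(4,2)->(5,2) | p1:(3,2)->(4,2) | p2:escaped | p3:(5,2)->(5,3)->EXIT | p4:escaped
Step 5: p0:(5,2)->(5,3)->EXIT | p1:(4,2)->(5,2) | p2:escaped | p3:escaped | p4:escaped

ESCAPED (5,2) ESCAPED ESCAPED ESCAPED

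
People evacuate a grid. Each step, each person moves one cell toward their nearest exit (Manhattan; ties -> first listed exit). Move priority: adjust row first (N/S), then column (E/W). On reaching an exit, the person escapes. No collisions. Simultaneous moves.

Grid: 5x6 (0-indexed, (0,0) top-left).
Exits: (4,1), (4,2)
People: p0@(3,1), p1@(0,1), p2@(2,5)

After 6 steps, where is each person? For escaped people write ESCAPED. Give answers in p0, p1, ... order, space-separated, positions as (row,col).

Step 1: p0:(3,1)->(4,1)->EXIT | p1:(0,1)->(1,1) | p2:(2,5)->(3,5)
Step 2: p0:escaped | p1:(1,1)->(2,1) | p2:(3,5)->(4,5)
Step 3: p0:escaped | p1:(2,1)->(3,1) | p2:(4,5)->(4,4)
Step 4: p0:escaped | p1:(3,1)->(4,1)->EXIT | p2:(4,4)->(4,3)
Step 5: p0:escaped | p1:escaped | p2:(4,3)->(4,2)->EXIT

ESCAPED ESCAPED ESCAPED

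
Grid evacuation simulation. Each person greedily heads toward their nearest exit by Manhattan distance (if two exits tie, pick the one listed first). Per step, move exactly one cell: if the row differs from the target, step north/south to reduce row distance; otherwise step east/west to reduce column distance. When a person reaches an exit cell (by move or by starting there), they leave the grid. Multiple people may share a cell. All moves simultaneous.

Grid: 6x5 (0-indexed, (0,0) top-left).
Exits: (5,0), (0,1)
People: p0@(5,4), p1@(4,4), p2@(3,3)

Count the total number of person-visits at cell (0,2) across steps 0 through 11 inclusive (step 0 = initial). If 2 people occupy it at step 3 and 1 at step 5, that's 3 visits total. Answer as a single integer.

Step 0: p0@(5,4) p1@(4,4) p2@(3,3) -> at (0,2): 0 [-], cum=0
Step 1: p0@(5,3) p1@(5,4) p2@(4,3) -> at (0,2): 0 [-], cum=0
Step 2: p0@(5,2) p1@(5,3) p2@(5,3) -> at (0,2): 0 [-], cum=0
Step 3: p0@(5,1) p1@(5,2) p2@(5,2) -> at (0,2): 0 [-], cum=0
Step 4: p0@ESC p1@(5,1) p2@(5,1) -> at (0,2): 0 [-], cum=0
Step 5: p0@ESC p1@ESC p2@ESC -> at (0,2): 0 [-], cum=0
Total visits = 0

Answer: 0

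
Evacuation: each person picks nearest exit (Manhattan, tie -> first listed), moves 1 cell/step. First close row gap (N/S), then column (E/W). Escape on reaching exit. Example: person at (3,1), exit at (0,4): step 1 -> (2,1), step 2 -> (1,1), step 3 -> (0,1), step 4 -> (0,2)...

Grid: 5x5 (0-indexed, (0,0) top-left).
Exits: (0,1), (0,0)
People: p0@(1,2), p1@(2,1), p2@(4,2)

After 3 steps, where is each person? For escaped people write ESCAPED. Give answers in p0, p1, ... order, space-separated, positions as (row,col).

Step 1: p0:(1,2)->(0,2) | p1:(2,1)->(1,1) | p2:(4,2)->(3,2)
Step 2: p0:(0,2)->(0,1)->EXIT | p1:(1,1)->(0,1)->EXIT | p2:(3,2)->(2,2)
Step 3: p0:escaped | p1:escaped | p2:(2,2)->(1,2)

ESCAPED ESCAPED (1,2)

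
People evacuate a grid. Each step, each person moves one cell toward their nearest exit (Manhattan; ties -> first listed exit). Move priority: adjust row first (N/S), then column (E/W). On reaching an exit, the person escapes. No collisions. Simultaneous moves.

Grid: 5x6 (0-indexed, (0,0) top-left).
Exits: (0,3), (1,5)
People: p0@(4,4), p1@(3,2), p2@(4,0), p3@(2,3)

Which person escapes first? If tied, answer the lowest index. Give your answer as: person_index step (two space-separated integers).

Answer: 3 2

Derivation:
Step 1: p0:(4,4)->(3,4) | p1:(3,2)->(2,2) | p2:(4,0)->(3,0) | p3:(2,3)->(1,3)
Step 2: p0:(3,4)->(2,4) | p1:(2,2)->(1,2) | p2:(3,0)->(2,0) | p3:(1,3)->(0,3)->EXIT
Step 3: p0:(2,4)->(1,4) | p1:(1,2)->(0,2) | p2:(2,0)->(1,0) | p3:escaped
Step 4: p0:(1,4)->(1,5)->EXIT | p1:(0,2)->(0,3)->EXIT | p2:(1,0)->(0,0) | p3:escaped
Step 5: p0:escaped | p1:escaped | p2:(0,0)->(0,1) | p3:escaped
Step 6: p0:escaped | p1:escaped | p2:(0,1)->(0,2) | p3:escaped
Step 7: p0:escaped | p1:escaped | p2:(0,2)->(0,3)->EXIT | p3:escaped
Exit steps: [4, 4, 7, 2]
First to escape: p3 at step 2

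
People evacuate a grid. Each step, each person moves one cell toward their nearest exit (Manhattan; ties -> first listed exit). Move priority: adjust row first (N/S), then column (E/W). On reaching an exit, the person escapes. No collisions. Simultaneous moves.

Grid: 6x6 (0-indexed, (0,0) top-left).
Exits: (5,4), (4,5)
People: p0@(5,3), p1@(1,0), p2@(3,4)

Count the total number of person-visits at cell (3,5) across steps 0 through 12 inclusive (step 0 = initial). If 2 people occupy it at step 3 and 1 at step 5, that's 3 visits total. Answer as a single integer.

Step 0: p0@(5,3) p1@(1,0) p2@(3,4) -> at (3,5): 0 [-], cum=0
Step 1: p0@ESC p1@(2,0) p2@(4,4) -> at (3,5): 0 [-], cum=0
Step 2: p0@ESC p1@(3,0) p2@ESC -> at (3,5): 0 [-], cum=0
Step 3: p0@ESC p1@(4,0) p2@ESC -> at (3,5): 0 [-], cum=0
Step 4: p0@ESC p1@(5,0) p2@ESC -> at (3,5): 0 [-], cum=0
Step 5: p0@ESC p1@(5,1) p2@ESC -> at (3,5): 0 [-], cum=0
Step 6: p0@ESC p1@(5,2) p2@ESC -> at (3,5): 0 [-], cum=0
Step 7: p0@ESC p1@(5,3) p2@ESC -> at (3,5): 0 [-], cum=0
Step 8: p0@ESC p1@ESC p2@ESC -> at (3,5): 0 [-], cum=0
Total visits = 0

Answer: 0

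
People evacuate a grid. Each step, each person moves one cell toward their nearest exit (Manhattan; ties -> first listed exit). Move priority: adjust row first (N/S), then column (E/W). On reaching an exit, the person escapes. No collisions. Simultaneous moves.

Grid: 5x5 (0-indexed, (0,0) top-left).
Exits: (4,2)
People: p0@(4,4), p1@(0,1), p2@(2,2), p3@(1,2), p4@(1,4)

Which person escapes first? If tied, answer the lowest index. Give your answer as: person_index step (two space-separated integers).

Answer: 0 2

Derivation:
Step 1: p0:(4,4)->(4,3) | p1:(0,1)->(1,1) | p2:(2,2)->(3,2) | p3:(1,2)->(2,2) | p4:(1,4)->(2,4)
Step 2: p0:(4,3)->(4,2)->EXIT | p1:(1,1)->(2,1) | p2:(3,2)->(4,2)->EXIT | p3:(2,2)->(3,2) | p4:(2,4)->(3,4)
Step 3: p0:escaped | p1:(2,1)->(3,1) | p2:escaped | p3:(3,2)->(4,2)->EXIT | p4:(3,4)->(4,4)
Step 4: p0:escaped | p1:(3,1)->(4,1) | p2:escaped | p3:escaped | p4:(4,4)->(4,3)
Step 5: p0:escaped | p1:(4,1)->(4,2)->EXIT | p2:escaped | p3:escaped | p4:(4,3)->(4,2)->EXIT
Exit steps: [2, 5, 2, 3, 5]
First to escape: p0 at step 2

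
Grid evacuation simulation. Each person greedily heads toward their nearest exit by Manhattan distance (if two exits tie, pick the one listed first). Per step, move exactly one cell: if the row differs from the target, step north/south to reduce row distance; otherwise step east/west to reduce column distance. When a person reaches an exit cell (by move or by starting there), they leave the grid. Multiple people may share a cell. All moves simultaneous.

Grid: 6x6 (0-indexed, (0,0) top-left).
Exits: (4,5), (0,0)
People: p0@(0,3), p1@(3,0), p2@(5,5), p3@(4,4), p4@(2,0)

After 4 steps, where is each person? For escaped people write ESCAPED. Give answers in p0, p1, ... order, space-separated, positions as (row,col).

Step 1: p0:(0,3)->(0,2) | p1:(3,0)->(2,0) | p2:(5,5)->(4,5)->EXIT | p3:(4,4)->(4,5)->EXIT | p4:(2,0)->(1,0)
Step 2: p0:(0,2)->(0,1) | p1:(2,0)->(1,0) | p2:escaped | p3:escaped | p4:(1,0)->(0,0)->EXIT
Step 3: p0:(0,1)->(0,0)->EXIT | p1:(1,0)->(0,0)->EXIT | p2:escaped | p3:escaped | p4:escaped

ESCAPED ESCAPED ESCAPED ESCAPED ESCAPED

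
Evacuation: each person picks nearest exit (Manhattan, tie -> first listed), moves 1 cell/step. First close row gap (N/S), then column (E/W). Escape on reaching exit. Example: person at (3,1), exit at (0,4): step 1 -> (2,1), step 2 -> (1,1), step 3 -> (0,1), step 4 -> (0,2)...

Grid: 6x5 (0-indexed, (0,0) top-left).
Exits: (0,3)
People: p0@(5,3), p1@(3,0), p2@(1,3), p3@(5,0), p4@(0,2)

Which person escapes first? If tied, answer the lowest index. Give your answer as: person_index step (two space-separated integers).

Step 1: p0:(5,3)->(4,3) | p1:(3,0)->(2,0) | p2:(1,3)->(0,3)->EXIT | p3:(5,0)->(4,0) | p4:(0,2)->(0,3)->EXIT
Step 2: p0:(4,3)->(3,3) | p1:(2,0)->(1,0) | p2:escaped | p3:(4,0)->(3,0) | p4:escaped
Step 3: p0:(3,3)->(2,3) | p1:(1,0)->(0,0) | p2:escaped | p3:(3,0)->(2,0) | p4:escaped
Step 4: p0:(2,3)->(1,3) | p1:(0,0)->(0,1) | p2:escaped | p3:(2,0)->(1,0) | p4:escaped
Step 5: p0:(1,3)->(0,3)->EXIT | p1:(0,1)->(0,2) | p2:escaped | p3:(1,0)->(0,0) | p4:escaped
Step 6: p0:escaped | p1:(0,2)->(0,3)->EXIT | p2:escaped | p3:(0,0)->(0,1) | p4:escaped
Step 7: p0:escaped | p1:escaped | p2:escaped | p3:(0,1)->(0,2) | p4:escaped
Step 8: p0:escaped | p1:escaped | p2:escaped | p3:(0,2)->(0,3)->EXIT | p4:escaped
Exit steps: [5, 6, 1, 8, 1]
First to escape: p2 at step 1

Answer: 2 1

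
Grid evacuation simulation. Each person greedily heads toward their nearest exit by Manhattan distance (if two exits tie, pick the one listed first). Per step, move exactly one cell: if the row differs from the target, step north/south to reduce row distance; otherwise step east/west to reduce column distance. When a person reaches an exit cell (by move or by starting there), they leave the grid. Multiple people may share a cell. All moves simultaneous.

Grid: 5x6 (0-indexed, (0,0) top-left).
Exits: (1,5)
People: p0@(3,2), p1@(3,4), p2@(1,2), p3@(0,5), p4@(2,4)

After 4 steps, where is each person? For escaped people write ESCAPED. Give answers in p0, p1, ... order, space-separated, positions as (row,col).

Step 1: p0:(3,2)->(2,2) | p1:(3,4)->(2,4) | p2:(1,2)->(1,3) | p3:(0,5)->(1,5)->EXIT | p4:(2,4)->(1,4)
Step 2: p0:(2,2)->(1,2) | p1:(2,4)->(1,4) | p2:(1,3)->(1,4) | p3:escaped | p4:(1,4)->(1,5)->EXIT
Step 3: p0:(1,2)->(1,3) | p1:(1,4)->(1,5)->EXIT | p2:(1,4)->(1,5)->EXIT | p3:escaped | p4:escaped
Step 4: p0:(1,3)->(1,4) | p1:escaped | p2:escaped | p3:escaped | p4:escaped

(1,4) ESCAPED ESCAPED ESCAPED ESCAPED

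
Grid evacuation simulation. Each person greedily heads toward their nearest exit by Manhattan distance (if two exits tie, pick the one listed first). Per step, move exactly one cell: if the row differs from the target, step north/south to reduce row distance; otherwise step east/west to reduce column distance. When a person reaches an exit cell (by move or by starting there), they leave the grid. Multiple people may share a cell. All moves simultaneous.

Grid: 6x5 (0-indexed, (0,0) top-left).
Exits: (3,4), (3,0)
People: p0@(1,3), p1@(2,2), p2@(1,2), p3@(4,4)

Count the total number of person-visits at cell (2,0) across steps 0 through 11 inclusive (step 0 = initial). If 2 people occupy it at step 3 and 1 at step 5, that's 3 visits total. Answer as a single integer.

Answer: 0

Derivation:
Step 0: p0@(1,3) p1@(2,2) p2@(1,2) p3@(4,4) -> at (2,0): 0 [-], cum=0
Step 1: p0@(2,3) p1@(3,2) p2@(2,2) p3@ESC -> at (2,0): 0 [-], cum=0
Step 2: p0@(3,3) p1@(3,3) p2@(3,2) p3@ESC -> at (2,0): 0 [-], cum=0
Step 3: p0@ESC p1@ESC p2@(3,3) p3@ESC -> at (2,0): 0 [-], cum=0
Step 4: p0@ESC p1@ESC p2@ESC p3@ESC -> at (2,0): 0 [-], cum=0
Total visits = 0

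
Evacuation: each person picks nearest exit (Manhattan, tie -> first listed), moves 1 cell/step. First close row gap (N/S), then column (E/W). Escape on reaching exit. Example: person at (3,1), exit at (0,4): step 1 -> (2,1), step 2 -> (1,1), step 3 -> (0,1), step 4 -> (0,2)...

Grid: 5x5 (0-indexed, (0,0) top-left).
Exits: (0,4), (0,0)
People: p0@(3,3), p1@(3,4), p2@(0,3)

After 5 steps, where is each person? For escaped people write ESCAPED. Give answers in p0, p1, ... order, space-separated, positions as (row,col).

Step 1: p0:(3,3)->(2,3) | p1:(3,4)->(2,4) | p2:(0,3)->(0,4)->EXIT
Step 2: p0:(2,3)->(1,3) | p1:(2,4)->(1,4) | p2:escaped
Step 3: p0:(1,3)->(0,3) | p1:(1,4)->(0,4)->EXIT | p2:escaped
Step 4: p0:(0,3)->(0,4)->EXIT | p1:escaped | p2:escaped

ESCAPED ESCAPED ESCAPED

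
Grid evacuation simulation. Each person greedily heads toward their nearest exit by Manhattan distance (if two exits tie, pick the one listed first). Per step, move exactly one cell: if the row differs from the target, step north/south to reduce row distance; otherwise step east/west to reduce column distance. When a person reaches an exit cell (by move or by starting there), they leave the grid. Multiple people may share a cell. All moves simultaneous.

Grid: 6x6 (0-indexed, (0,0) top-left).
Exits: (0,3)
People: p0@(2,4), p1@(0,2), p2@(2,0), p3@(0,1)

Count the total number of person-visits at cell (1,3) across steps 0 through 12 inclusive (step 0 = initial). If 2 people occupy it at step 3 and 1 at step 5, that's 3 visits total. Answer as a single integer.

Answer: 0

Derivation:
Step 0: p0@(2,4) p1@(0,2) p2@(2,0) p3@(0,1) -> at (1,3): 0 [-], cum=0
Step 1: p0@(1,4) p1@ESC p2@(1,0) p3@(0,2) -> at (1,3): 0 [-], cum=0
Step 2: p0@(0,4) p1@ESC p2@(0,0) p3@ESC -> at (1,3): 0 [-], cum=0
Step 3: p0@ESC p1@ESC p2@(0,1) p3@ESC -> at (1,3): 0 [-], cum=0
Step 4: p0@ESC p1@ESC p2@(0,2) p3@ESC -> at (1,3): 0 [-], cum=0
Step 5: p0@ESC p1@ESC p2@ESC p3@ESC -> at (1,3): 0 [-], cum=0
Total visits = 0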